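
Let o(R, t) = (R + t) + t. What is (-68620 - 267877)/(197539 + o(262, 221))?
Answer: -336497/198243 ≈ -1.6974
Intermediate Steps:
o(R, t) = R + 2*t
(-68620 - 267877)/(197539 + o(262, 221)) = (-68620 - 267877)/(197539 + (262 + 2*221)) = -336497/(197539 + (262 + 442)) = -336497/(197539 + 704) = -336497/198243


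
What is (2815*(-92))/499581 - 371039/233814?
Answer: -81972394793/38936343978 ≈ -2.1053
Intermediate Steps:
(2815*(-92))/499581 - 371039/233814 = -258980*1/499581 - 371039*1/233814 = -258980/499581 - 371039/233814 = -81972394793/38936343978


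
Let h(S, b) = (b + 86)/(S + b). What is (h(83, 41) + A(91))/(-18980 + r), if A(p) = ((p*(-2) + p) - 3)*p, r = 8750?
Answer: 353523/422840 ≈ 0.83607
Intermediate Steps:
h(S, b) = (86 + b)/(S + b)
A(p) = p*(-3 - p) (A(p) = ((-2*p + p) - 3)*p = (-p - 3)*p = (-3 - p)*p = p*(-3 - p))
(h(83, 41) + A(91))/(-18980 + r) = ((86 + 41)/(83 + 41) - 1*91*(3 + 91))/(-18980 + 8750) = (127/124 - 1*91*94)/(-10230) = ((1/124)*127 - 8554)*(-1/10230) = (127/124 - 8554)*(-1/10230) = -1060569/124*(-1/10230) = 353523/422840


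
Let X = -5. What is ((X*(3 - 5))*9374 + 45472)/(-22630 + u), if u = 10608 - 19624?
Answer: -69606/15823 ≈ -4.3990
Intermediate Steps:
u = -9016
((X*(3 - 5))*9374 + 45472)/(-22630 + u) = (-5*(3 - 5)*9374 + 45472)/(-22630 - 9016) = (-5*(-2)*9374 + 45472)/(-31646) = (10*9374 + 45472)*(-1/31646) = (93740 + 45472)*(-1/31646) = 139212*(-1/31646) = -69606/15823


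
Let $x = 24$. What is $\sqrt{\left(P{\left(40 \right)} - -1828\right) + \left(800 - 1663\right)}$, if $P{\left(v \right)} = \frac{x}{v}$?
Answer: $\frac{2 \sqrt{6035}}{5} \approx 31.074$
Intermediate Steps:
$P{\left(v \right)} = \frac{24}{v}$
$\sqrt{\left(P{\left(40 \right)} - -1828\right) + \left(800 - 1663\right)} = \sqrt{\left(\frac{24}{40} - -1828\right) + \left(800 - 1663\right)} = \sqrt{\left(24 \cdot \frac{1}{40} + 1828\right) + \left(800 - 1663\right)} = \sqrt{\left(\frac{3}{5} + 1828\right) - 863} = \sqrt{\frac{9143}{5} - 863} = \sqrt{\frac{4828}{5}} = \frac{2 \sqrt{6035}}{5}$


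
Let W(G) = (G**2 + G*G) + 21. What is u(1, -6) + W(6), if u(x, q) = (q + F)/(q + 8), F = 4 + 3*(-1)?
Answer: 181/2 ≈ 90.500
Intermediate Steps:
F = 1 (F = 4 - 3 = 1)
W(G) = 21 + 2*G**2 (W(G) = (G**2 + G**2) + 21 = 2*G**2 + 21 = 21 + 2*G**2)
u(x, q) = (1 + q)/(8 + q) (u(x, q) = (q + 1)/(q + 8) = (1 + q)/(8 + q))
u(1, -6) + W(6) = (1 - 6)/(8 - 6) + (21 + 2*6**2) = -5/2 + (21 + 2*36) = (1/2)*(-5) + (21 + 72) = -5/2 + 93 = 181/2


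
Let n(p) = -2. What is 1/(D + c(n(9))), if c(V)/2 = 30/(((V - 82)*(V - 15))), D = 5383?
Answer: 119/640582 ≈ 0.00018577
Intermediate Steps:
c(V) = 60/((-82 + V)*(-15 + V)) (c(V) = 2*(30/(((V - 82)*(V - 15)))) = 2*(30/(((-82 + V)*(-15 + V)))) = 2*(30*(1/((-82 + V)*(-15 + V)))) = 2*(30/((-82 + V)*(-15 + V))) = 60/((-82 + V)*(-15 + V)))
1/(D + c(n(9))) = 1/(5383 + 60/(1230 + (-2)² - 97*(-2))) = 1/(5383 + 60/(1230 + 4 + 194)) = 1/(5383 + 60/1428) = 1/(5383 + 60*(1/1428)) = 1/(5383 + 5/119) = 1/(640582/119) = 119/640582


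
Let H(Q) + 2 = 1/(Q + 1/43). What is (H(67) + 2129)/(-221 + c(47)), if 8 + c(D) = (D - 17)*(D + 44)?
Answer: 6130057/7207882 ≈ 0.85047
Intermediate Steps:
c(D) = -8 + (-17 + D)*(44 + D) (c(D) = -8 + (D - 17)*(D + 44) = -8 + (-17 + D)*(44 + D))
H(Q) = -2 + 1/(1/43 + Q) (H(Q) = -2 + 1/(Q + 1/43) = -2 + 1/(1/43 + Q))
(H(67) + 2129)/(-221 + c(47)) = ((41 - 86*67)/(1 + 43*67) + 2129)/(-221 + (-756 + 47**2 + 27*47)) = ((41 - 5762)/(1 + 2881) + 2129)/(-221 + (-756 + 2209 + 1269)) = (-5721/2882 + 2129)/(-221 + 2722) = ((1/2882)*(-5721) + 2129)/2501 = (-5721/2882 + 2129)*(1/2501) = (6130057/2882)*(1/2501) = 6130057/7207882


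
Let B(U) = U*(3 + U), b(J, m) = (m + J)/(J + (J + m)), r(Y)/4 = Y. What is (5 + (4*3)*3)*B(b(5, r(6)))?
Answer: 155759/1156 ≈ 134.74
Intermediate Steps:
r(Y) = 4*Y
b(J, m) = (J + m)/(m + 2*J)
(5 + (4*3)*3)*B(b(5, r(6))) = (5 + (4*3)*3)*(((5 + 4*6)/(4*6 + 2*5))*(3 + (5 + 4*6)/(4*6 + 2*5))) = (5 + 12*3)*(((5 + 24)/(24 + 10))*(3 + (5 + 24)/(24 + 10))) = (5 + 36)*((29/34)*(3 + 29/34)) = 41*(((1/34)*29)*(3 + (1/34)*29)) = 41*(29*(3 + 29/34)/34) = 41*((29/34)*(131/34)) = 41*(3799/1156) = 155759/1156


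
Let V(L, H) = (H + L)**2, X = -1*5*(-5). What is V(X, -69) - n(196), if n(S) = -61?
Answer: 1997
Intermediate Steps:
X = 25 (X = -5*(-5) = 25)
V(X, -69) - n(196) = (-69 + 25)**2 - 1*(-61) = (-44)**2 + 61 = 1936 + 61 = 1997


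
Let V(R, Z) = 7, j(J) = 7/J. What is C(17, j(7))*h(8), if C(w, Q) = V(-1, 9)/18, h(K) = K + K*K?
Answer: 28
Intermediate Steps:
h(K) = K + K**2
C(w, Q) = 7/18
C(17, j(7))*h(8) = 7*(8*(1 + 8))/18 = 7*(8*9)/18 = (7/18)*72 = 28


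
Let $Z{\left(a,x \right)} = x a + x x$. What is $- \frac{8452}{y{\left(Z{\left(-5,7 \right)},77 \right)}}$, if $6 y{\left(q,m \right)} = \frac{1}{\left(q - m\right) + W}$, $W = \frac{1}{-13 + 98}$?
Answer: $\frac{271512048}{85} \approx 3.1943 \cdot 10^{6}$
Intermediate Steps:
$W = \frac{1}{85} \approx 0.011765$
$Z{\left(a,x \right)} = x^{2} + a x$ ($Z{\left(a,x \right)} = a x + x^{2} = x^{2} + a x$)
$y{\left(q,m \right)} = \frac{1}{6 \left(\frac{1}{85} + q - m\right)}$ ($y{\left(q,m \right)} = \frac{1}{6 \left(\left(q - m\right) + \frac{1}{85}\right)} = \frac{1}{6 \left(\frac{1}{85} + q - m\right)}$)
$- \frac{8452}{y{\left(Z{\left(-5,7 \right)},77 \right)}} = - \frac{8452}{\frac{85}{6} \frac{1}{1 - 6545 + 85 \cdot 7 \left(-5 + 7\right)}} = - \frac{8452}{\frac{85}{6} \frac{1}{1 - 6545 + 85 \cdot 7 \cdot 2}} = - \frac{8452}{\frac{85}{6} \frac{1}{1 - 6545 + 85 \cdot 14}} = - \frac{8452}{\frac{85}{6} \frac{1}{1 - 6545 + 1190}} = - \frac{8452}{\frac{85}{6} \frac{1}{-5354}} = - \frac{8452}{\frac{85}{6} \left(- \frac{1}{5354}\right)} = - \frac{8452}{- \frac{85}{32124}} = \left(-8452\right) \left(- \frac{32124}{85}\right) = \frac{271512048}{85}$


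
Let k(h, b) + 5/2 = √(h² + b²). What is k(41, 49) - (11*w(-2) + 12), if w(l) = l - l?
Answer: -29/2 + √4082 ≈ 49.391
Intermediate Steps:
w(l) = 0
k(h, b) = -5/2 + √(b² + h²) (k(h, b) = -5/2 + √(h² + b²) = -5/2 + √(b² + h²))
k(41, 49) - (11*w(-2) + 12) = (-5/2 + √(49² + 41²)) - (11*0 + 12) = (-5/2 + √(2401 + 1681)) - (0 + 12) = (-5/2 + √4082) - 1*12 = (-5/2 + √4082) - 12 = -29/2 + √4082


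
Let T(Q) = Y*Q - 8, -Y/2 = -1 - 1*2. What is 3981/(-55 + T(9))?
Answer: -1327/3 ≈ -442.33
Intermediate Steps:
Y = 6 (Y = -2*(-1 - 1*2) = -2*(-1 - 2) = -2*(-3) = 6)
T(Q) = -8 + 6*Q (T(Q) = 6*Q - 8 = -8 + 6*Q)
3981/(-55 + T(9)) = 3981/(-55 + (-8 + 6*9)) = 3981/(-55 + (-8 + 54)) = 3981/(-55 + 46) = 3981/(-9) = -⅑*3981 = -1327/3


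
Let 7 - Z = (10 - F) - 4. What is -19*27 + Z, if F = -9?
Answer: -521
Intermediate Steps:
Z = -8 (Z = 7 - ((10 - 1*(-9)) - 4) = 7 - ((10 + 9) - 4) = 7 - (19 - 4) = 7 - 1*15 = 7 - 15 = -8)
-19*27 + Z = -19*27 - 8 = -513 - 8 = -521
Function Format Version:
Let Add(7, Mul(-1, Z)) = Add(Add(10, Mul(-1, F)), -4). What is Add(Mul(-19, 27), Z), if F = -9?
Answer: -521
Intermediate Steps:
Z = -8 (Z = Add(7, Mul(-1, Add(Add(10, Mul(-1, -9)), -4))) = Add(7, Mul(-1, Add(Add(10, 9), -4))) = Add(7, Mul(-1, Add(19, -4))) = Add(7, Mul(-1, 15)) = Add(7, -15) = -8)
Add(Mul(-19, 27), Z) = Add(Mul(-19, 27), -8) = Add(-513, -8) = -521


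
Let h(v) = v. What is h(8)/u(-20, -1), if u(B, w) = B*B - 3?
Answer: 8/397 ≈ 0.020151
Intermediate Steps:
u(B, w) = -3 + B**2 (u(B, w) = B**2 - 3 = -3 + B**2)
h(8)/u(-20, -1) = 8/(-3 + (-20)**2) = 8/(-3 + 400) = 8/397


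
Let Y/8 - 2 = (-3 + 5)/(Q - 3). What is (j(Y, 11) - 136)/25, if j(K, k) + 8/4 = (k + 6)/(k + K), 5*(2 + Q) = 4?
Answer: -66849/12175 ≈ -5.4907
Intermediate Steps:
Q = -6/5 (Q = -2 + (⅕)*4 = -2 + ⅘ = -6/5 ≈ -1.2000)
Y = 256/21 (Y = 16 + 8*((-3 + 5)/(-6/5 - 3)) = 16 + 8*(2/(-21/5)) = 16 + 8*(2*(-5/21)) = 16 + 8*(-10/21) = 16 - 80/21 = 256/21 ≈ 12.190)
j(K, k) = -2 + (6 + k)/(K + k) (j(K, k) = -2 + (k + 6)/(k + K) = -2 + (6 + k)/(K + k))
(j(Y, 11) - 136)/25 = ((6 - 1*11 - 2*256/21)/(256/21 + 11) - 136)/25 = ((6 - 11 - 512/21)/(487/21) - 136)*(1/25) = ((21/487)*(-617/21) - 136)*(1/25) = (-617/487 - 136)*(1/25) = -66849/487*1/25 = -66849/12175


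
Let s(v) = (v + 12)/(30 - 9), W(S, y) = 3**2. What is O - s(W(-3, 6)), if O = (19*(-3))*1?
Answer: -58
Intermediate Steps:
W(S, y) = 9
s(v) = 4/7 + v/21 (s(v) = (12 + v)/21 = (12 + v)*(1/21) = 4/7 + v/21)
O = -57 (O = -57*1 = -57)
O - s(W(-3, 6)) = -57 - (4/7 + (1/21)*9) = -57 - (4/7 + 3/7) = -57 - 1*1 = -57 - 1 = -58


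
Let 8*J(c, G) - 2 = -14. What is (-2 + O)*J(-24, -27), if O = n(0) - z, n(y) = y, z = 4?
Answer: 9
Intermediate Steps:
J(c, G) = -3/2 (J(c, G) = ¼ + (⅛)*(-14) = ¼ - 7/4 = -3/2)
O = -4 (O = 0 - 1*4 = 0 - 4 = -4)
(-2 + O)*J(-24, -27) = (-2 - 4)*(-3/2) = -6*(-3/2) = 9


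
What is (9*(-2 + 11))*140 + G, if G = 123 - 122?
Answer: 11341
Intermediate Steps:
G = 1
(9*(-2 + 11))*140 + G = (9*(-2 + 11))*140 + 1 = (9*9)*140 + 1 = 81*140 + 1 = 11340 + 1 = 11341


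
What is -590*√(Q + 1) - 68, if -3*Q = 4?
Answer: -68 - 590*I*√3/3 ≈ -68.0 - 340.64*I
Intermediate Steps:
Q = -4/3 (Q = -⅓*4 = -4/3 ≈ -1.3333)
-590*√(Q + 1) - 68 = -590*√(-4/3 + 1) - 68 = -590*√(-⅓) - 68 = -590*I*√3/3 - 68 = -68 - 590*I*√3/3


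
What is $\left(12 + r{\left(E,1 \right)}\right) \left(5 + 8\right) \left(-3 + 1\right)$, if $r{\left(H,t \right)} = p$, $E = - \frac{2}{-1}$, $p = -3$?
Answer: $-234$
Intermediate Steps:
$E = 2$ ($E = \left(-2\right) \left(-1\right) = 2$)
$r{\left(H,t \right)} = -3$
$\left(12 + r{\left(E,1 \right)}\right) \left(5 + 8\right) \left(-3 + 1\right) = \left(12 - 3\right) \left(5 + 8\right) \left(-3 + 1\right) = 9 \cdot 13 \left(-2\right) = 9 \left(-26\right) = -234$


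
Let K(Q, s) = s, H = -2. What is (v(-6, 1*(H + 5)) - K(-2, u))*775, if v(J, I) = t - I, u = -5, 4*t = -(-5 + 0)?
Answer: 10075/4 ≈ 2518.8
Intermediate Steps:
t = 5/4 (t = (-(-5 + 0))/4 = (-1*(-5))/4 = (¼)*5 = 5/4 ≈ 1.2500)
v(J, I) = 5/4 - I
(v(-6, 1*(H + 5)) - K(-2, u))*775 = ((5/4 - (-2 + 5)) - 1*(-5))*775 = ((5/4 - 3) + 5)*775 = (-7/4 + 5)*775 = (13/4)*775 = 10075/4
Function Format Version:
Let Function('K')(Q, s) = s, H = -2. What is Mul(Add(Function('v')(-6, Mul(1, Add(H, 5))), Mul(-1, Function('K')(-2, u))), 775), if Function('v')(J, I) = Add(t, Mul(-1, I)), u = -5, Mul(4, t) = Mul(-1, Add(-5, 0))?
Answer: Rational(10075, 4) ≈ 2518.8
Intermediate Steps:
t = Rational(5, 4) (t = Mul(Rational(1, 4), Mul(-1, Add(-5, 0))) = Mul(Rational(1, 4), Mul(-1, -5)) = Mul(Rational(1, 4), 5) = Rational(5, 4) ≈ 1.2500)
Function('v')(J, I) = Add(Rational(5, 4), Mul(-1, I))
Mul(Add(Function('v')(-6, Mul(1, Add(H, 5))), Mul(-1, Function('K')(-2, u))), 775) = Mul(Add(Add(Rational(5, 4), Mul(-1, Mul(1, Add(-2, 5)))), Mul(-1, -5)), 775) = Mul(Add(Add(Rational(5, 4), Mul(-1, Mul(1, 3))), 5), 775) = Mul(Add(Add(Rational(5, 4), Mul(-1, 3)), 5), 775) = Mul(Add(Add(Rational(5, 4), -3), 5), 775) = Mul(Add(Rational(-7, 4), 5), 775) = Mul(Rational(13, 4), 775) = Rational(10075, 4)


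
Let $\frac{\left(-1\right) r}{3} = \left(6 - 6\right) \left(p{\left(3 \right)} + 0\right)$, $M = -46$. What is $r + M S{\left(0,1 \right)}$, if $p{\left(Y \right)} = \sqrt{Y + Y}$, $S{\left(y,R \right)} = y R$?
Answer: $0$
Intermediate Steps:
$S{\left(y,R \right)} = R y$
$p{\left(Y \right)} = \sqrt{2} \sqrt{Y}$ ($p{\left(Y \right)} = \sqrt{2 Y} = \sqrt{2} \sqrt{Y}$)
$r = 0$ ($r = - 3 \left(6 - 6\right) \left(\sqrt{2} \sqrt{3} + 0\right) = - 3 \cdot 0 \left(\sqrt{6} + 0\right) = - 3 \cdot 0 \sqrt{6} = \left(-3\right) 0 = 0$)
$r + M S{\left(0,1 \right)} = 0 - 46 \cdot 1 \cdot 0 = 0 - 0 = 0 + 0 = 0$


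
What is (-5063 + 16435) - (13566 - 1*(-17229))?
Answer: -19423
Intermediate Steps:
(-5063 + 16435) - (13566 - 1*(-17229)) = 11372 - (13566 + 17229) = 11372 - 1*30795 = 11372 - 30795 = -19423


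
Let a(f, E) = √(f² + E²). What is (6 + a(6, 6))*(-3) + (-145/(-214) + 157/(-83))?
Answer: -341279/17762 - 18*√2 ≈ -44.670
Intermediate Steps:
a(f, E) = √(E² + f²)
(6 + a(6, 6))*(-3) + (-145/(-214) + 157/(-83)) = (6 + √(6² + 6²))*(-3) + (-145/(-214) + 157/(-83)) = (6 + √(36 + 36))*(-3) + (-145*(-1/214) + 157*(-1/83)) = (6 + √72)*(-3) + (145/214 - 157/83) = (6 + 6*√2)*(-3) - 21563/17762 = (-18 - 18*√2) - 21563/17762 = -341279/17762 - 18*√2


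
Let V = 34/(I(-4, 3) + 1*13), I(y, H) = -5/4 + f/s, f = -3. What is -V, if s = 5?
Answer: -680/223 ≈ -3.0493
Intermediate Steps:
I(y, H) = -37/20 (I(y, H) = -5/4 - 3/5 = -5*¼ - 3*⅕ = -5/4 - ⅗ = -37/20)
V = 680/223 (V = 34/(-37/20 + 1*13) = 34/(-37/20 + 13) = 34/(223/20) = 34*(20/223) = 680/223 ≈ 3.0493)
-V = -1*680/223 = -680/223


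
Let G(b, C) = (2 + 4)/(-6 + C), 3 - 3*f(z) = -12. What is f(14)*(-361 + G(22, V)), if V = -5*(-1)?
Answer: -1835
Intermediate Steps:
V = 5
f(z) = 5 (f(z) = 1 - ⅓*(-12) = 1 + 4 = 5)
G(b, C) = 6/(-6 + C)
f(14)*(-361 + G(22, V)) = 5*(-361 + 6/(-6 + 5)) = 5*(-361 + 6/(-1)) = 5*(-361 + 6*(-1)) = 5*(-361 - 6) = 5*(-367) = -1835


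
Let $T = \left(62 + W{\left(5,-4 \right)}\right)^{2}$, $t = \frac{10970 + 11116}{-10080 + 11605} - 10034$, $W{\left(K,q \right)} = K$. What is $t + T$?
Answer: $- \frac{8434039}{1525} \approx -5530.5$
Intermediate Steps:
$t = - \frac{15279764}{1525}$ ($t = \frac{22086}{1525} - 10034 = - \frac{15279764}{1525} \approx -10020.0$)
$T = 4489$ ($T = \left(62 + 5\right)^{2} = 67^{2} = 4489$)
$t + T = - \frac{15279764}{1525} + 4489 = - \frac{8434039}{1525}$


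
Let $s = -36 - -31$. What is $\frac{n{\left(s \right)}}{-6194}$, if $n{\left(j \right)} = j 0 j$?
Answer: $0$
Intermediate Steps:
$s = -5$ ($s = -36 + 31 = -5$)
$n{\left(j \right)} = 0$ ($n{\left(j \right)} = 0 j = 0$)
$\frac{n{\left(s \right)}}{-6194} = \frac{0}{-6194} = 0 \left(- \frac{1}{6194}\right) = 0$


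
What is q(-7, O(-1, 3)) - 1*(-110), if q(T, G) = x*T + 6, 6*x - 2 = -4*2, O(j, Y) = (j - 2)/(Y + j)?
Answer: 123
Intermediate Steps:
O(j, Y) = (-2 + j)/(Y + j)
x = -1 (x = ⅓ + (-4*2)/6 = ⅓ + (⅙)*(-8) = ⅓ - 4/3 = -1)
q(T, G) = 6 - T (q(T, G) = -T + 6 = 6 - T)
q(-7, O(-1, 3)) - 1*(-110) = (6 - 1*(-7)) - 1*(-110) = (6 + 7) + 110 = 13 + 110 = 123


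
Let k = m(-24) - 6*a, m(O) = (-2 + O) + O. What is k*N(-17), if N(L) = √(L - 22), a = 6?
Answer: -86*I*√39 ≈ -537.07*I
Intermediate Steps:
N(L) = √(-22 + L)
m(O) = -2 + 2*O
k = -86 (k = (-2 + 2*(-24)) - 6*6 = (-2 - 48) - 36 = -50 - 36 = -86)
k*N(-17) = -86*√(-22 - 17) = -86*I*√39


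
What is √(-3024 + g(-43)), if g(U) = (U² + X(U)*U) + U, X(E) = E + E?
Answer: 4*√155 ≈ 49.800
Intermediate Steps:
X(E) = 2*E
g(U) = U + 3*U² (g(U) = (U² + (2*U)*U) + U = (U² + 2*U²) + U = 3*U² + U = U + 3*U²)
√(-3024 + g(-43)) = √(-3024 - 43*(1 + 3*(-43))) = √(-3024 - 43*(1 - 129)) = √(-3024 - 43*(-128)) = √(-3024 + 5504) = √2480 = 4*√155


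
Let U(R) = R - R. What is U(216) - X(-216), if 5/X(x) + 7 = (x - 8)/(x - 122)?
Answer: 845/1071 ≈ 0.78898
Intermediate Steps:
X(x) = 5/(-7 + (-8 + x)/(-122 + x)) (X(x) = 5/(-7 + (x - 8)/(x - 122)) = 5/(-7 + (-8 + x)/(-122 + x)))
U(R) = 0
U(216) - X(-216) = 0 - 5*(122 - 1*(-216))/(6*(-141 - 216)) = 0 - 5*(122 + 216)/(6*(-357)) = 0 - 5*(-1)*338/(6*357) = 0 - 1*(-845/1071) = 0 + 845/1071 = 845/1071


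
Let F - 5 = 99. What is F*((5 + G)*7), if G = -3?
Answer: 1456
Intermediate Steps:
F = 104 (F = 5 + 99 = 104)
F*((5 + G)*7) = 104*((5 - 3)*7) = 104*(2*7) = 104*14 = 1456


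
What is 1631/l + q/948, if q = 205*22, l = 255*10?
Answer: 181204/33575 ≈ 5.3970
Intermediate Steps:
l = 2550
q = 4510
1631/l + q/948 = 1631/2550 + 4510/948 = 1631*(1/2550) + 4510*(1/948) = 1631/2550 + 2255/474 = 181204/33575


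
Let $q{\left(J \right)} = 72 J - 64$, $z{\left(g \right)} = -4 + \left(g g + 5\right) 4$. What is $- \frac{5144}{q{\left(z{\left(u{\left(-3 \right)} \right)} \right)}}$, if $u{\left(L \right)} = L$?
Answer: $- \frac{643}{460} \approx -1.3978$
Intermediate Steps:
$z{\left(g \right)} = 16 + 4 g^{2}$ ($z{\left(g \right)} = -4 + \left(g^{2} + 5\right) 4 = -4 + \left(5 + g^{2}\right) 4 = -4 + \left(20 + 4 g^{2}\right) = 16 + 4 g^{2}$)
$q{\left(J \right)} = -64 + 72 J$
$- \frac{5144}{q{\left(z{\left(u{\left(-3 \right)} \right)} \right)}} = - \frac{5144}{-64 + 72 \left(16 + 4 \left(-3\right)^{2}\right)} = - \frac{5144}{-64 + 72 \left(16 + 4 \cdot 9\right)} = - \frac{5144}{-64 + 72 \left(16 + 36\right)} = - \frac{5144}{-64 + 72 \cdot 52} = - \frac{5144}{-64 + 3744} = - \frac{5144}{3680} = \left(-5144\right) \frac{1}{3680} = - \frac{643}{460}$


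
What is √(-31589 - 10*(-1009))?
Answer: I*√21499 ≈ 146.63*I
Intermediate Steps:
√(-31589 - 10*(-1009)) = √(-31589 + 10090) = √(-21499) = I*√21499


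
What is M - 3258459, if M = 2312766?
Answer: -945693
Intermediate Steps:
M - 3258459 = 2312766 - 3258459 = -945693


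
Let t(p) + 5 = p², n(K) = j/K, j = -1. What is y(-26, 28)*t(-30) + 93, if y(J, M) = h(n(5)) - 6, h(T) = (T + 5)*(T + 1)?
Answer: -9201/5 ≈ -1840.2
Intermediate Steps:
n(K) = -1/K
h(T) = (1 + T)*(5 + T) (h(T) = (5 + T)*(1 + T) = (1 + T)*(5 + T))
y(J, M) = -54/25 (y(J, M) = (5 + (-1/5)² + 6*(-1/5)) - 6 = (5 + (-1*⅕)² + 6*(-1*⅕)) - 6 = (5 + (-⅕)² + 6*(-⅕)) - 6 = (5 + 1/25 - 6/5) - 6 = 96/25 - 6 = -54/25)
t(p) = -5 + p²
y(-26, 28)*t(-30) + 93 = -54*(-5 + (-30)²)/25 + 93 = -54*(-5 + 900)/25 + 93 = -54/25*895 + 93 = -9666/5 + 93 = -9201/5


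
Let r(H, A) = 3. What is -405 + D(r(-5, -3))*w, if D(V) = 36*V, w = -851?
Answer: -92313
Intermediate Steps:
-405 + D(r(-5, -3))*w = -405 + (36*3)*(-851) = -405 + 108*(-851) = -405 - 91908 = -92313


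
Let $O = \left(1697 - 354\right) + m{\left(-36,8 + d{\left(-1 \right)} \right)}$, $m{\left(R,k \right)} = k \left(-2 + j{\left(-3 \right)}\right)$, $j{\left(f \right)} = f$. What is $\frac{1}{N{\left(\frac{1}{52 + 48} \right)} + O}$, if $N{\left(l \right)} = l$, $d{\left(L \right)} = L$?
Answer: $\frac{100}{130801} \approx 0.00076452$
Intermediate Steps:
$m{\left(R,k \right)} = - 5 k$ ($m{\left(R,k \right)} = k \left(-2 - 3\right) = k \left(-5\right) = - 5 k$)
$O = 1308$ ($O = \left(1697 - 354\right) - 5 \left(8 - 1\right) = 1343 - 35 = 1308$)
$\frac{1}{N{\left(\frac{1}{52 + 48} \right)} + O} = \frac{1}{\frac{1}{52 + 48} + 1308} = \frac{1}{\frac{1}{100} + 1308} = \frac{1}{\frac{130801}{100}} = \frac{100}{130801}$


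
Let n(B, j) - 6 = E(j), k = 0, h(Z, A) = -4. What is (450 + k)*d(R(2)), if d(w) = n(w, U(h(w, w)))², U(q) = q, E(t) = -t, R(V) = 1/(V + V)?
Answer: 45000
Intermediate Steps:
R(V) = 1/(2*V)
n(B, j) = 6 - j
d(w) = 100 (d(w) = (6 - 1*(-4))² = (6 + 4)² = 10² = 100)
(450 + k)*d(R(2)) = (450 + 0)*100 = 450*100 = 45000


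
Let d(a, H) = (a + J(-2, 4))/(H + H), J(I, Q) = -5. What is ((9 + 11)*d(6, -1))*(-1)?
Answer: 10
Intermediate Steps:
d(a, H) = (-5 + a)/(2*H) (d(a, H) = (a - 5)/(H + H) = (-5 + a)/((2*H)) = (-5 + a)*(1/(2*H)) = (-5 + a)/(2*H))
((9 + 11)*d(6, -1))*(-1) = ((9 + 11)*((1/2)*(-5 + 6)/(-1)))*(-1) = (20*((1/2)*(-1)*1))*(-1) = (20*(-1/2))*(-1) = -10*(-1) = 10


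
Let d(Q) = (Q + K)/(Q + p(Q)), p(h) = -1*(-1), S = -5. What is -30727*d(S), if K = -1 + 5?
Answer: -30727/4 ≈ -7681.8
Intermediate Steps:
K = 4
p(h) = 1
d(Q) = (4 + Q)/(1 + Q) (d(Q) = (Q + 4)/(Q + 1) = (4 + Q)/(1 + Q))
-30727*d(S) = -30727*(4 - 5)/(1 - 5) = -30727*(-1)/(-4) = -(-30727)*(-1)/4 = -30727*¼ = -30727/4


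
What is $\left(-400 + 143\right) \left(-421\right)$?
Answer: $108197$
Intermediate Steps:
$\left(-400 + 143\right) \left(-421\right) = \left(-257\right) \left(-421\right) = 108197$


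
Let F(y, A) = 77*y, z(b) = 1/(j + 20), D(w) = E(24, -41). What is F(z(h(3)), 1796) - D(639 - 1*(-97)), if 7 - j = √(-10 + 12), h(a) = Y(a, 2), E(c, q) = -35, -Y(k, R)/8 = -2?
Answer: 27524/727 + 77*√2/727 ≈ 38.009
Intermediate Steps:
Y(k, R) = 16 (Y(k, R) = -8*(-2) = 16)
D(w) = -35
h(a) = 16
j = 7 - √2 (j = 7 - √(-10 + 12) = 7 - √2 ≈ 5.5858)
z(b) = 1/(27 - √2) (z(b) = 1/((7 - √2) + 20) = 1/(27 - √2))
F(z(h(3)), 1796) - D(639 - 1*(-97)) = 77*(27/727 + √2/727) - 1*(-35) = (2079/727 + 77*√2/727) + 35 = 27524/727 + 77*√2/727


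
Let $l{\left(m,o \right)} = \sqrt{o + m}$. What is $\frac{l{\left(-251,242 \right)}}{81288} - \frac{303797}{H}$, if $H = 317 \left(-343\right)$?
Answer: $\frac{303797}{108731} + \frac{i}{27096} \approx 2.794 + 3.6906 \cdot 10^{-5} i$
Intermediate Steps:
$l{\left(m,o \right)} = \sqrt{m + o}$
$H = -108731$
$\frac{l{\left(-251,242 \right)}}{81288} - \frac{303797}{H} = \frac{\sqrt{-251 + 242}}{81288} - \frac{303797}{-108731} = \sqrt{-9} \cdot \frac{1}{81288} - - \frac{303797}{108731} = 3 i \frac{1}{81288} + \frac{303797}{108731} = \frac{i}{27096} + \frac{303797}{108731} = \frac{303797}{108731} + \frac{i}{27096}$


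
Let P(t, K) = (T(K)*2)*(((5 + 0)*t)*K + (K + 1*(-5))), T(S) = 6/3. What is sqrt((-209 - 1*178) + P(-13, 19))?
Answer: I*sqrt(5271) ≈ 72.602*I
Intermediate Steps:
T(S) = 2 (T(S) = 6*(1/3) = 2)
P(t, K) = -20 + 4*K + 20*K*t (P(t, K) = (2*2)*(((5 + 0)*t)*K + (K + 1*(-5))) = 4*((5*t)*K + (K - 5)) = 4*(5*K*t + (-5 + K)) = 4*(-5 + K + 5*K*t) = -20 + 4*K + 20*K*t)
sqrt((-209 - 1*178) + P(-13, 19)) = sqrt((-209 - 1*178) + (-20 + 4*19 + 20*19*(-13))) = sqrt((-209 - 178) + (-20 + 76 - 4940)) = sqrt(-387 - 4884) = sqrt(-5271) = I*sqrt(5271)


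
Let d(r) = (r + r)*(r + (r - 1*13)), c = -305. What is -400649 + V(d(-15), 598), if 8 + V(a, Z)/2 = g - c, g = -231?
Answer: -400517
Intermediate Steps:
d(r) = 2*r*(-13 + 2*r) (d(r) = (2*r)*(r + (r - 13)) = (2*r)*(r + (-13 + r)) = (2*r)*(-13 + 2*r) = 2*r*(-13 + 2*r))
V(a, Z) = 132 (V(a, Z) = -16 + 2*(-231 - 1*(-305)) = -16 + 2*(-231 + 305) = -16 + 2*74 = -16 + 148 = 132)
-400649 + V(d(-15), 598) = -400649 + 132 = -400517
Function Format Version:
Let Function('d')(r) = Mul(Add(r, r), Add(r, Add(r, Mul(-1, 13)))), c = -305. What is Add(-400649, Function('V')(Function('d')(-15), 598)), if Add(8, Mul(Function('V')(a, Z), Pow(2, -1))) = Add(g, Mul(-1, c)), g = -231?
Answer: -400517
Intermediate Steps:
Function('d')(r) = Mul(2, r, Add(-13, Mul(2, r))) (Function('d')(r) = Mul(Mul(2, r), Add(r, Add(r, -13))) = Mul(Mul(2, r), Add(r, Add(-13, r))) = Mul(Mul(2, r), Add(-13, Mul(2, r))) = Mul(2, r, Add(-13, Mul(2, r))))
Function('V')(a, Z) = 132 (Function('V')(a, Z) = Add(-16, Mul(2, Add(-231, Mul(-1, -305)))) = Add(-16, Mul(2, Add(-231, 305))) = Add(-16, Mul(2, 74)) = Add(-16, 148) = 132)
Add(-400649, Function('V')(Function('d')(-15), 598)) = Add(-400649, 132) = -400517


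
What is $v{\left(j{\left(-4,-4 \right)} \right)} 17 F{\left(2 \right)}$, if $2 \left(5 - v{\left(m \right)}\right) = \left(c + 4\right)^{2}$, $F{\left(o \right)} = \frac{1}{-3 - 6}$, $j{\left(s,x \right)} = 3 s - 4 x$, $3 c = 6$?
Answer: $\frac{221}{9} \approx 24.556$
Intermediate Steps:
$c = 2$ ($c = \frac{1}{3} \cdot 6 = 2$)
$j{\left(s,x \right)} = - 4 x + 3 s$
$F{\left(o \right)} = - \frac{1}{9}$ ($F{\left(o \right)} = \frac{1}{-9} = - \frac{1}{9}$)
$v{\left(m \right)} = -13$ ($v{\left(m \right)} = 5 - \frac{\left(2 + 4\right)^{2}}{2} = 5 - \frac{6^{2}}{2} = 5 - 18 = -13$)
$v{\left(j{\left(-4,-4 \right)} \right)} 17 F{\left(2 \right)} = \left(-13\right) 17 \left(- \frac{1}{9}\right) = \left(-221\right) \left(- \frac{1}{9}\right) = \frac{221}{9}$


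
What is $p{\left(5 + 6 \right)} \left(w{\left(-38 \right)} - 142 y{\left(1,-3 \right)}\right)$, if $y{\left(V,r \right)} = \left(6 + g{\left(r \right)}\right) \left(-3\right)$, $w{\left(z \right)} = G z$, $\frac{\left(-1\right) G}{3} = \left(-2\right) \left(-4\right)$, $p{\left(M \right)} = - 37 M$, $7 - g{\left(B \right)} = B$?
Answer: $-3145296$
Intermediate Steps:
$g{\left(B \right)} = 7 - B$
$G = -24$ ($G = - 3 \left(\left(-2\right) \left(-4\right)\right) = \left(-3\right) 8 = -24$)
$w{\left(z \right)} = - 24 z$
$y{\left(V,r \right)} = -39 + 3 r$ ($y{\left(V,r \right)} = \left(6 - \left(-7 + r\right)\right) \left(-3\right) = \left(13 - r\right) \left(-3\right) = -39 + 3 r$)
$p{\left(5 + 6 \right)} \left(w{\left(-38 \right)} - 142 y{\left(1,-3 \right)}\right) = - 37 \left(5 + 6\right) \left(\left(-24\right) \left(-38\right) - 142 \left(-39 + 3 \left(-3\right)\right)\right) = \left(-37\right) 11 \left(912 - 142 \left(-39 - 9\right)\right) = - 407 \left(912 - -6816\right) = - 407 \left(912 + 6816\right) = \left(-407\right) 7728 = -3145296$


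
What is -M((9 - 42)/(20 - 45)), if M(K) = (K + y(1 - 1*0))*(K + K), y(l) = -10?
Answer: 14322/625 ≈ 22.915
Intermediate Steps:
M(K) = 2*K*(-10 + K) (M(K) = (K - 10)*(K + K) = (-10 + K)*(2*K) = 2*K*(-10 + K))
-M((9 - 42)/(20 - 45)) = -2*(9 - 42)/(20 - 45)*(-10 + (9 - 42)/(20 - 45)) = -2*(-33/(-25))*(-10 - 33/(-25)) = -2*(-33*(-1/25))*(-10 - 33*(-1/25)) = -2*33*(-10 + 33/25)/25 = -2*33*(-217)/(25*25) = -1*(-14322/625) = 14322/625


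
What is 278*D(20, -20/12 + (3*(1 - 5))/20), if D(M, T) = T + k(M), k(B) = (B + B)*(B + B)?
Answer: 6662548/15 ≈ 4.4417e+5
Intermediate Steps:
k(B) = 4*B² (k(B) = (2*B)*(2*B) = 4*B²)
D(M, T) = T + 4*M²
278*D(20, -20/12 + (3*(1 - 5))/20) = 278*((-20/12 + (3*(1 - 5))/20) + 4*20²) = 278*((-20*1/12 + (3*(-4))*(1/20)) + 4*400) = 278*((-5/3 - 12*1/20) + 1600) = 278*((-5/3 - ⅗) + 1600) = 278*(-34/15 + 1600) = 278*(23966/15) = 6662548/15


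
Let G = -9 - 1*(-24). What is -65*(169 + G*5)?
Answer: -15860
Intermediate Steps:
G = 15 (G = -9 + 24 = 15)
-65*(169 + G*5) = -65*(169 + 15*5) = -65*(169 + 75) = -65*244 = -15860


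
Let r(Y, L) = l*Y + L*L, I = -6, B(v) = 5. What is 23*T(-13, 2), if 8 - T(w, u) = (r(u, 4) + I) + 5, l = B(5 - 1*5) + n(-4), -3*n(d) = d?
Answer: -1357/3 ≈ -452.33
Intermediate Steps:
n(d) = -d/3
l = 19/3 (l = 5 - 1/3*(-4) = 5 + 4/3 = 19/3 ≈ 6.3333)
r(Y, L) = L**2 + 19*Y/3 (r(Y, L) = 19*Y/3 + L*L = 19*Y/3 + L**2 = L**2 + 19*Y/3)
T(w, u) = -7 - 19*u/3 (T(w, u) = 8 - (((4**2 + 19*u/3) - 6) + 5) = 8 - (((16 + 19*u/3) - 6) + 5) = 8 - ((10 + 19*u/3) + 5) = 8 - (15 + 19*u/3) = 8 + (-15 - 19*u/3) = -7 - 19*u/3)
23*T(-13, 2) = 23*(-7 - 19/3*2) = 23*(-7 - 38/3) = 23*(-59/3) = -1357/3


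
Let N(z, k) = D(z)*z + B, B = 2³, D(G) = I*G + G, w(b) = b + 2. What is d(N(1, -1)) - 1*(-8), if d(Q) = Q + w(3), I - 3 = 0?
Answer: 25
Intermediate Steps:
I = 3 (I = 3 + 0 = 3)
w(b) = 2 + b
D(G) = 4*G (D(G) = 3*G + G = 4*G)
B = 8
N(z, k) = 8 + 4*z² (N(z, k) = (4*z)*z + 8 = 4*z² + 8 = 8 + 4*z²)
d(Q) = 5 + Q (d(Q) = Q + (2 + 3) = Q + 5 = 5 + Q)
d(N(1, -1)) - 1*(-8) = (5 + (8 + 4*1²)) - 1*(-8) = (5 + (8 + 4*1)) + 8 = (5 + (8 + 4)) + 8 = (5 + 12) + 8 = 17 + 8 = 25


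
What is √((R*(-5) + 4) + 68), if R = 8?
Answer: 4*√2 ≈ 5.6569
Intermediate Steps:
√((R*(-5) + 4) + 68) = √((8*(-5) + 4) + 68) = √((-40 + 4) + 68) = √(-36 + 68) = √32 = 4*√2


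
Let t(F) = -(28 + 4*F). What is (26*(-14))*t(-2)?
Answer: 7280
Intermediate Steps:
t(F) = -28 - 4*F (t(F) = -(28 + 4*F) = -4*(7 + F) = -28 - 4*F)
(26*(-14))*t(-2) = (26*(-14))*(-28 - 4*(-2)) = -364*(-28 + 8) = -364*(-20) = 7280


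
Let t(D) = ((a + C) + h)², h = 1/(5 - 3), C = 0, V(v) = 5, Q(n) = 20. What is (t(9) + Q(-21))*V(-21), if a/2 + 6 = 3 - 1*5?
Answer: 5205/4 ≈ 1301.3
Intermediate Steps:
a = -16 (a = -12 + 2*(3 - 1*5) = -12 + 2*(3 - 5) = -12 + 2*(-2) = -12 - 4 = -16)
h = ½ (h = 1/2 = ½ ≈ 0.50000)
t(D) = 961/4 (t(D) = ((-16 + 0) + ½)² = (-16 + ½)² = (-31/2)² = 961/4)
(t(9) + Q(-21))*V(-21) = (961/4 + 20)*5 = (1041/4)*5 = 5205/4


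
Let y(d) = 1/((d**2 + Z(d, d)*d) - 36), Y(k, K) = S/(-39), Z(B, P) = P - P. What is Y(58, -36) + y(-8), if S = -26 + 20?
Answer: 69/364 ≈ 0.18956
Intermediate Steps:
Z(B, P) = 0
S = -6
Y(k, K) = 2/13 (Y(k, K) = -6/(-39) = -6*(-1/39) = 2/13)
y(d) = 1/(-36 + d**2) (y(d) = 1/((d**2 + 0*d) - 36) = 1/((d**2 + 0) - 36) = 1/(d**2 - 36) = 1/(-36 + d**2))
Y(58, -36) + y(-8) = 2/13 + 1/(-36 + (-8)**2) = 2/13 + 1/(-36 + 64) = 2/13 + 1/28 = 69/364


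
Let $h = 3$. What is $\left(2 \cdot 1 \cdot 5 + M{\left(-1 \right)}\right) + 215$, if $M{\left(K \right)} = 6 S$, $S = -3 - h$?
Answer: $189$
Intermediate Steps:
$S = -6$ ($S = -3 - 3 = -6$)
$M{\left(K \right)} = -36$ ($M{\left(K \right)} = 6 \left(-6\right) = -36$)
$\left(2 \cdot 1 \cdot 5 + M{\left(-1 \right)}\right) + 215 = \left(2 \cdot 1 \cdot 5 - 36\right) + 215 = \left(2 \cdot 5 - 36\right) + 215 = \left(10 - 36\right) + 215 = -26 + 215 = 189$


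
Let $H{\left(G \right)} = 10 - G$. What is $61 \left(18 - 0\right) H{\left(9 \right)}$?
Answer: $1098$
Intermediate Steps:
$61 \left(18 - 0\right) H{\left(9 \right)} = 61 \left(18 - 0\right) \left(10 - 9\right) = 61 \left(18 + 0\right) \left(10 - 9\right) = 61 \cdot 18 \cdot 1 = 1098 \cdot 1 = 1098$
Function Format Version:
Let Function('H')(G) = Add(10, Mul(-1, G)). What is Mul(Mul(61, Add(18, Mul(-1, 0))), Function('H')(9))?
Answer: 1098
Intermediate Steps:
Mul(Mul(61, Add(18, Mul(-1, 0))), Function('H')(9)) = Mul(Mul(61, Add(18, Mul(-1, 0))), Add(10, Mul(-1, 9))) = Mul(Mul(61, Add(18, 0)), Add(10, -9)) = Mul(Mul(61, 18), 1) = Mul(1098, 1) = 1098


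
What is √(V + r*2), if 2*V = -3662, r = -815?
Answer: I*√3461 ≈ 58.83*I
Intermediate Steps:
V = -1831 (V = (½)*(-3662) = -1831)
√(V + r*2) = √(-1831 - 815*2) = √(-1831 - 1630) = √(-3461) = I*√3461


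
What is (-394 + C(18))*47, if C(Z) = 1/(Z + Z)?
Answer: -666601/36 ≈ -18517.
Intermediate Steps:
C(Z) = 1/(2*Z)
(-394 + C(18))*47 = (-394 + (½)/18)*47 = (-394 + (½)*(1/18))*47 = (-394 + 1/36)*47 = -14183/36*47 = -666601/36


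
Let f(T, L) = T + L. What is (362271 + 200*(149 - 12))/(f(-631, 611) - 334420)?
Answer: -389671/334440 ≈ -1.1651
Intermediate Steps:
f(T, L) = L + T
(362271 + 200*(149 - 12))/(f(-631, 611) - 334420) = (362271 + 200*(149 - 12))/((611 - 631) - 334420) = (362271 + 200*137)/(-20 - 334420) = (362271 + 27400)/(-334440) = 389671*(-1/334440) = -389671/334440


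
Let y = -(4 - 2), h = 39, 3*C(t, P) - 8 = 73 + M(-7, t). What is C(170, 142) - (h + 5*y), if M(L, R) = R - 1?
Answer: 163/3 ≈ 54.333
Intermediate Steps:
M(L, R) = -1 + R
C(t, P) = 80/3 + t/3 (C(t, P) = 8/3 + (73 + (-1 + t))/3 = 8/3 + (72 + t)/3 = 8/3 + (24 + t/3) = 80/3 + t/3)
y = -2 (y = -1*2 = -2)
C(170, 142) - (h + 5*y) = (80/3 + (⅓)*170) - (39 + 5*(-2)) = (80/3 + 170/3) - (39 - 10) = 250/3 - 1*29 = 250/3 - 29 = 163/3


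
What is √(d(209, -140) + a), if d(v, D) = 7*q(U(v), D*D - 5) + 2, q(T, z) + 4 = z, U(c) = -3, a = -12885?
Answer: 9*√1534 ≈ 352.50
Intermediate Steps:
q(T, z) = -4 + z
d(v, D) = -61 + 7*D² (d(v, D) = 7*(-4 + (D*D - 5)) + 2 = 7*(-4 + (D² - 5)) + 2 = 7*(-4 + (-5 + D²)) + 2 = 7*(-9 + D²) + 2 = (-63 + 7*D²) + 2 = -61 + 7*D²)
√(d(209, -140) + a) = √((-61 + 7*(-140)²) - 12885) = √((-61 + 7*19600) - 12885) = √((-61 + 137200) - 12885) = √(137139 - 12885) = √124254 = 9*√1534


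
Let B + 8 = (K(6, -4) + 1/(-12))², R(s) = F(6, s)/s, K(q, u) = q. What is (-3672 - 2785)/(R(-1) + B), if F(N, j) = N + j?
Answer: -929808/3169 ≈ -293.41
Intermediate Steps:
R(s) = (6 + s)/s
B = 3889/144 (B = -8 + (6 + 1/(-12))² = -8 + (6 - 1/12)² = -8 + (71/12)² = -8 + 5041/144 = 3889/144 ≈ 27.007)
(-3672 - 2785)/(R(-1) + B) = (-3672 - 2785)/((6 - 1)/(-1) + 3889/144) = -6457/(-1*5 + 3889/144) = -6457/(-5 + 3889/144) = -6457/3169/144 = -6457*144/3169 = -929808/3169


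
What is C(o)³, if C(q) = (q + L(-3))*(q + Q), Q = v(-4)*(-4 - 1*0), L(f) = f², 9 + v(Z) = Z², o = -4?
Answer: -4096000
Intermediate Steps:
v(Z) = -9 + Z²
Q = -28 (Q = (-9 + (-4)²)*(-4 - 1*0) = (-9 + 16)*(-4 + 0) = 7*(-4) = -28)
C(q) = (-28 + q)*(9 + q) (C(q) = (q + (-3)²)*(q - 28) = (q + 9)*(-28 + q) = (9 + q)*(-28 + q) = (-28 + q)*(9 + q))
C(o)³ = (-252 + (-4)² - 19*(-4))³ = (-252 + 16 + 76)³ = (-160)³ = -4096000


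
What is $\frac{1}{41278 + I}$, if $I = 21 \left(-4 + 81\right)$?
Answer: $\frac{1}{42895} \approx 2.3313 \cdot 10^{-5}$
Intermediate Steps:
$I = 1617$ ($I = 21 \cdot 77 = 1617$)
$\frac{1}{41278 + I} = \frac{1}{41278 + 1617} = \frac{1}{42895}$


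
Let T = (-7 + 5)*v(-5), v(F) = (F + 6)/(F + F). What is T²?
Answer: 1/25 ≈ 0.040000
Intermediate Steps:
v(F) = (6 + F)/(2*F) (v(F) = (6 + F)/((2*F)) = (6 + F)*(1/(2*F)) = (6 + F)/(2*F))
T = ⅕ (T = (-7 + 5)*((½)*(6 - 5)/(-5)) = -(-1)/5 = -2*(-⅒) = ⅕ ≈ 0.20000)
T² = (⅕)² = 1/25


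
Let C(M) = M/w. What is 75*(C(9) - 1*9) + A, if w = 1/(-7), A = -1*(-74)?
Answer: -5326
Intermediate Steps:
A = 74
w = -1/7 ≈ -0.14286
C(M) = -7*M (C(M) = M/(-1/7) = M*(-7) = -7*M)
75*(C(9) - 1*9) + A = 75*(-7*9 - 1*9) + 74 = 75*(-63 - 9) + 74 = 75*(-72) + 74 = -5400 + 74 = -5326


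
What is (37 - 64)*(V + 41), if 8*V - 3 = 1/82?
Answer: -732861/656 ≈ -1117.2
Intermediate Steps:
V = 247/656 (V = 3/8 + (⅛)/82 = 3/8 + (⅛)*(1/82) = 3/8 + 1/656 = 247/656 ≈ 0.37652)
(37 - 64)*(V + 41) = (37 - 64)*(247/656 + 41) = -27*27143/656 = -732861/656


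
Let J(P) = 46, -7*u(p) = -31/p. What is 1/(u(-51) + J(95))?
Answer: 357/16391 ≈ 0.021780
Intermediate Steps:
u(p) = 31/(7*p) (u(p) = -(-31)/(7*p) = 31/(7*p))
1/(u(-51) + J(95)) = 1/((31/7)/(-51) + 46) = 1/((31/7)*(-1/51) + 46) = 1/(-31/357 + 46) = 1/(16391/357) = 357/16391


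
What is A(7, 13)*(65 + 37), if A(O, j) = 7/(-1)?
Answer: -714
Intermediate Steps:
A(O, j) = -7 (A(O, j) = 7*(-1) = -7)
A(7, 13)*(65 + 37) = -7*(65 + 37) = -7*102 = -714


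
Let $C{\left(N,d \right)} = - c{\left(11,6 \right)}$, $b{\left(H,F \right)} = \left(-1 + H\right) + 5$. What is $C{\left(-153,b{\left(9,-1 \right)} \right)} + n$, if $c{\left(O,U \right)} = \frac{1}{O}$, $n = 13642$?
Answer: $\frac{150061}{11} \approx 13642.0$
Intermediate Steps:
$b{\left(H,F \right)} = 4 + H$
$C{\left(N,d \right)} = - \frac{1}{11}$
$C{\left(-153,b{\left(9,-1 \right)} \right)} + n = - \frac{1}{11} + 13642 = \frac{150061}{11}$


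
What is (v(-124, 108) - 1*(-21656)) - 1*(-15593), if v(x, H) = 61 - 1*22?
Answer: 37288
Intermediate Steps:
v(x, H) = 39 (v(x, H) = 61 - 22 = 39)
(v(-124, 108) - 1*(-21656)) - 1*(-15593) = (39 - 1*(-21656)) - 1*(-15593) = (39 + 21656) + 15593 = 21695 + 15593 = 37288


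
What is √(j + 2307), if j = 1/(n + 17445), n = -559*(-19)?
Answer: √1817224749358/28066 ≈ 48.031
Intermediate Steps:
n = 10621
j = 1/28066 (j = 1/(10621 + 17445) = 1/28066 ≈ 3.5630e-5)
√(j + 2307) = √(1/28066 + 2307) = √(64748263/28066) = √1817224749358/28066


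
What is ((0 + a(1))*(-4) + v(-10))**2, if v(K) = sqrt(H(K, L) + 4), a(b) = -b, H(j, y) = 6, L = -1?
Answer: (4 + sqrt(10))**2 ≈ 51.298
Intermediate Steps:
v(K) = sqrt(10) (v(K) = sqrt(6 + 4) = sqrt(10))
((0 + a(1))*(-4) + v(-10))**2 = ((0 - 1*1)*(-4) + sqrt(10))**2 = ((0 - 1)*(-4) + sqrt(10))**2 = (-1*(-4) + sqrt(10))**2 = (4 + sqrt(10))**2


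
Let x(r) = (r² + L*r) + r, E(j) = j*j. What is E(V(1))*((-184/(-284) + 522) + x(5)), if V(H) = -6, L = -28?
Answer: 1054728/71 ≈ 14855.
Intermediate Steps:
E(j) = j²
x(r) = r² - 27*r (x(r) = (r² - 28*r) + r = r² - 27*r)
E(V(1))*((-184/(-284) + 522) + x(5)) = (-6)²*((-184/(-284) + 522) + 5*(-27 + 5)) = 36*((-184*(-1/284) + 522) + 5*(-22)) = 36*((46/71 + 522) - 110) = 36*(37108/71 - 110) = 36*(29298/71) = 1054728/71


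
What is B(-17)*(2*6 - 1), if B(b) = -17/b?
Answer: 11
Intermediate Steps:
B(-17)*(2*6 - 1) = (-17/(-17))*(2*6 - 1) = (-17*(-1/17))*(12 - 1) = 1*11 = 11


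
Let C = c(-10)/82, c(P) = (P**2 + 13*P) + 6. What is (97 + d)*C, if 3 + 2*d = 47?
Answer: -1428/41 ≈ -34.829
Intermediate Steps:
d = 22 (d = -3/2 + (1/2)*47 = -3/2 + 47/2 = 22)
c(P) = 6 + P**2 + 13*P
C = -12/41 (C = (6 + (-10)**2 + 13*(-10))/82 = (6 + 100 - 130)*(1/82) = -24*1/82 = -12/41 ≈ -0.29268)
(97 + d)*C = (97 + 22)*(-12/41) = 119*(-12/41) = -1428/41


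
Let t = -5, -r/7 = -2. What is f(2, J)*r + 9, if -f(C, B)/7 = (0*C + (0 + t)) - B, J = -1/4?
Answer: 949/2 ≈ 474.50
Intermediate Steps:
r = 14 (r = -7*(-2) = 14)
J = -¼ (J = -1*¼ = -¼ ≈ -0.25000)
f(C, B) = 35 + 7*B (f(C, B) = -7*((0*C + (0 - 5)) - B) = -7*((0 - 5) - B) = -7*(-5 - B) = 35 + 7*B)
f(2, J)*r + 9 = (35 + 7*(-¼))*14 + 9 = (35 - 7/4)*14 + 9 = (133/4)*14 + 9 = 931/2 + 9 = 949/2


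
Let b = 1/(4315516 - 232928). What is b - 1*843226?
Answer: -3442544348887/4082588 ≈ -8.4323e+5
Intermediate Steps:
b = 1/4082588 ≈ 2.4494e-7
b - 1*843226 = 1/4082588 - 1*843226 = 1/4082588 - 843226 = -3442544348887/4082588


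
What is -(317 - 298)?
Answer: -19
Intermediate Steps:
-(317 - 298) = -1*19 = -19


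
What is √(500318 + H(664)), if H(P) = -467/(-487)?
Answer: √118660147171/487 ≈ 707.33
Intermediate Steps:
H(P) = 467/487 (H(P) = -467*(-1/487) = 467/487)
√(500318 + H(664)) = √(500318 + 467/487) = √(243655333/487) = √118660147171/487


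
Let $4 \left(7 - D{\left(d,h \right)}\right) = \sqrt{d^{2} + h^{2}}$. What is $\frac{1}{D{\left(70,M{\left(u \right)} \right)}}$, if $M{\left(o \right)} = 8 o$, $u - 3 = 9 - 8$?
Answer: $- \frac{28}{1285} - \frac{2 \sqrt{1481}}{1285} \approx -0.081687$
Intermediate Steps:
$u = 4$ ($u = 3 + \left(9 - 8\right) = 3 + 1 = 4$)
$D{\left(d,h \right)} = 7 - \frac{\sqrt{d^{2} + h^{2}}}{4}$
$\frac{1}{D{\left(70,M{\left(u \right)} \right)}} = \frac{1}{7 - \frac{\sqrt{70^{2} + \left(8 \cdot 4\right)^{2}}}{4}} = \frac{1}{7 - \frac{\sqrt{4900 + 32^{2}}}{4}} = \frac{1}{7 - \frac{\sqrt{4900 + 1024}}{4}} = \frac{1}{7 - \frac{\sqrt{5924}}{4}} = \frac{1}{7 - \frac{2 \sqrt{1481}}{4}} = \frac{1}{7 - \frac{\sqrt{1481}}{2}}$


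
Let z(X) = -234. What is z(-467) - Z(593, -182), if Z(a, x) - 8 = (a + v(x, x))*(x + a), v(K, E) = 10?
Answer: -248075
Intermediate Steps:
Z(a, x) = 8 + (10 + a)*(a + x) (Z(a, x) = 8 + (a + 10)*(x + a) = 8 + (10 + a)*(a + x))
z(-467) - Z(593, -182) = -234 - (8 + 593² + 10*593 + 10*(-182) + 593*(-182)) = -234 - (8 + 351649 + 5930 - 1820 - 107926) = -234 - 1*247841 = -234 - 247841 = -248075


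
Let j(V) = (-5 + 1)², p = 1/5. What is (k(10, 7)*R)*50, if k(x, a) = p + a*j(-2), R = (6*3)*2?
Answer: 201960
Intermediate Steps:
p = ⅕ ≈ 0.20000
j(V) = 16 (j(V) = (-4)² = 16)
R = 36 (R = 18*2 = 36)
k(x, a) = ⅕ + 16*a (k(x, a) = ⅕ + a*16 = ⅕ + 16*a)
(k(10, 7)*R)*50 = ((⅕ + 16*7)*36)*50 = ((⅕ + 112)*36)*50 = ((561/5)*36)*50 = (20196/5)*50 = 201960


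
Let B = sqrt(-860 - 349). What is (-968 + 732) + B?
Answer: -236 + I*sqrt(1209) ≈ -236.0 + 34.771*I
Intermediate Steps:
B = I*sqrt(1209) (B = sqrt(-1209) = I*sqrt(1209) ≈ 34.771*I)
(-968 + 732) + B = (-968 + 732) + I*sqrt(1209) = -236 + I*sqrt(1209)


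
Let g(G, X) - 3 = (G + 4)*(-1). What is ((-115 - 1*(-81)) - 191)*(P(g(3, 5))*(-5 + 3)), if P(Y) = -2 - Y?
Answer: 900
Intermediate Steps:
g(G, X) = -1 - G (g(G, X) = 3 + (G + 4)*(-1) = 3 + (4 + G)*(-1) = 3 + (-4 - G) = -1 - G)
((-115 - 1*(-81)) - 191)*(P(g(3, 5))*(-5 + 3)) = ((-115 - 1*(-81)) - 191)*((-2 - (-1 - 1*3))*(-5 + 3)) = ((-115 + 81) - 191)*((-2 - (-1 - 3))*(-2)) = (-34 - 191)*((-2 - 1*(-4))*(-2)) = -225*(-2 + 4)*(-2) = -450*(-2) = -225*(-4) = 900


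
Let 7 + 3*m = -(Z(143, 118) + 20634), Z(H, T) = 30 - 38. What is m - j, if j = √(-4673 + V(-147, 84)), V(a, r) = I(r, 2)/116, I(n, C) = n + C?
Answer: -20633/3 - I*√15717478/58 ≈ -6877.7 - 68.354*I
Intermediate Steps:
Z(H, T) = -8
I(n, C) = C + n
V(a, r) = 1/58 + r/116 (V(a, r) = (2 + r)/116 = (2 + r)*(1/116) = 1/58 + r/116)
j = I*√15717478/58 (j = √(-4673 + (1/58 + (1/116)*84)) = √(-4673 + (1/58 + 21/29)) = √(-4673 + 43/58) = √(-270991/58) = I*√15717478/58 ≈ 68.354*I)
m = -20633/3 (m = -7/3 + (-(-8 + 20634))/3 = -7/3 + (-1*20626)/3 = -7/3 + (⅓)*(-20626) = -7/3 - 20626/3 = -20633/3 ≈ -6877.7)
m - j = -20633/3 - I*√15717478/58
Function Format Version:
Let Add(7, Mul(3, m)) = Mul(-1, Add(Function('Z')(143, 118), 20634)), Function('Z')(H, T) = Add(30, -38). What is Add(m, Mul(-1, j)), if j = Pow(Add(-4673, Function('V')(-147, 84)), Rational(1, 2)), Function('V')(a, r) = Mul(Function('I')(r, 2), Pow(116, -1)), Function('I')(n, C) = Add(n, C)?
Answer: Add(Rational(-20633, 3), Mul(Rational(-1, 58), I, Pow(15717478, Rational(1, 2)))) ≈ Add(-6877.7, Mul(-68.354, I))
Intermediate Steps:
Function('Z')(H, T) = -8
Function('I')(n, C) = Add(C, n)
Function('V')(a, r) = Add(Rational(1, 58), Mul(Rational(1, 116), r)) (Function('V')(a, r) = Mul(Add(2, r), Pow(116, -1)) = Mul(Add(2, r), Rational(1, 116)) = Add(Rational(1, 58), Mul(Rational(1, 116), r)))
j = Mul(Rational(1, 58), I, Pow(15717478, Rational(1, 2))) (j = Pow(Add(-4673, Add(Rational(1, 58), Mul(Rational(1, 116), 84))), Rational(1, 2)) = Pow(Add(-4673, Add(Rational(1, 58), Rational(21, 29))), Rational(1, 2)) = Pow(Add(-4673, Rational(43, 58)), Rational(1, 2)) = Pow(Rational(-270991, 58), Rational(1, 2)) = Mul(Rational(1, 58), I, Pow(15717478, Rational(1, 2))) ≈ Mul(68.354, I))
m = Rational(-20633, 3) (m = Add(Rational(-7, 3), Mul(Rational(1, 3), Mul(-1, Add(-8, 20634)))) = Add(Rational(-7, 3), Mul(Rational(1, 3), Mul(-1, 20626))) = Add(Rational(-7, 3), Mul(Rational(1, 3), -20626)) = Add(Rational(-7, 3), Rational(-20626, 3)) = Rational(-20633, 3) ≈ -6877.7)
Add(m, Mul(-1, j)) = Add(Rational(-20633, 3), Mul(-1, Mul(Rational(1, 58), I, Pow(15717478, Rational(1, 2))))) = Add(Rational(-20633, 3), Mul(Rational(-1, 58), I, Pow(15717478, Rational(1, 2))))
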